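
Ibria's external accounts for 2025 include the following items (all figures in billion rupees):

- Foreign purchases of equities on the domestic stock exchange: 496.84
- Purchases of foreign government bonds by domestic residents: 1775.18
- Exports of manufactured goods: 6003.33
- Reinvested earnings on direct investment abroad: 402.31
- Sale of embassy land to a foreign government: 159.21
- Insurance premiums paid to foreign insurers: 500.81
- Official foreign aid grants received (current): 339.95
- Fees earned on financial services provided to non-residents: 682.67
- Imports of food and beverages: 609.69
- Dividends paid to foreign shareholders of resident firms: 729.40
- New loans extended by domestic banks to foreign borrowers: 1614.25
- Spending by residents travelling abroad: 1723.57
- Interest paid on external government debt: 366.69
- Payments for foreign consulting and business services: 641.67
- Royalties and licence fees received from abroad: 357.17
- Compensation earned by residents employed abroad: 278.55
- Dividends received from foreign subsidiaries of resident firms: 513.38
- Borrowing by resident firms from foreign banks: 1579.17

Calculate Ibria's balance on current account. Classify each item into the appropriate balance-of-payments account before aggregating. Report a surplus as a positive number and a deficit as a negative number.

Goods: -609.69 + 6003.33 = 5393.64
Services: -1723.57 + 682.67 - 641.67 + 357.17 - 500.81 = -1826.21
Primary income: 402.31 - 366.69 + 513.38 - 729.40 + 278.55 = 98.15
Secondary income: 339.95
Current account = 5393.64 + (-1826.21) + 98.15 + 339.95 = 4005.53
(Excluded from the current account — financial account: foreign purchases of equities on the domestic stock exchange 496.84, purchases of foreign government bonds by domestic residents 1775.18, new loans extended by domestic banks to foreign borrowers 1614.25, borrowing by resident firms from foreign banks 1579.17; capital account: sale of embassy land to a foreign government 159.21.)

4005.53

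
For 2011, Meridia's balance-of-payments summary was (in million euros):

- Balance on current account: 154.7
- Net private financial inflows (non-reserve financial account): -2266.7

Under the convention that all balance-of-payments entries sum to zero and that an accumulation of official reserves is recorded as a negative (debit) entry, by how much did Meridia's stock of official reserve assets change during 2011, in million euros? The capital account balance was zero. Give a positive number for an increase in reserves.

Official reserve transactions balance = -(154.7 + (-2266.7)) = 2112.0
An accumulation of reserves is recorded as a debit (negative entry), so the change in the stock of reserves is the negative of that balance.
Change in official reserves = -(2112.0) = -2112.0

-2112.0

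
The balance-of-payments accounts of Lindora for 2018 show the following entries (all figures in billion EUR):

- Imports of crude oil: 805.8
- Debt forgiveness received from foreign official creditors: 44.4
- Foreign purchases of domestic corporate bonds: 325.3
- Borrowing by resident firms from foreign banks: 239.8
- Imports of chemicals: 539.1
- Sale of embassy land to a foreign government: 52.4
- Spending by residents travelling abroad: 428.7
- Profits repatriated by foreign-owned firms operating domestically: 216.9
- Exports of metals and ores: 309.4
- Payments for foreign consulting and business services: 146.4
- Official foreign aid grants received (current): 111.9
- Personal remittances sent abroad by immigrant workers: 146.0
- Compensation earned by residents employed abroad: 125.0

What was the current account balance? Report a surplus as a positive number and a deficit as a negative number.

-1736.6

Goods: -539.1 + 309.4 - 805.8 = -1035.5
Services: -428.7 - 146.4 = -575.1
Primary income: -216.9 + 125.0 = -91.9
Secondary income: 111.9 - 146.0 = -34.1
Current account = (-1035.5) + (-575.1) + (-91.9) + (-34.1) = -1736.6
(Excluded from the current account — capital account: debt forgiveness received from foreign official creditors 44.4, sale of embassy land to a foreign government 52.4; financial account: foreign purchases of domestic corporate bonds 325.3, borrowing by resident firms from foreign banks 239.8.)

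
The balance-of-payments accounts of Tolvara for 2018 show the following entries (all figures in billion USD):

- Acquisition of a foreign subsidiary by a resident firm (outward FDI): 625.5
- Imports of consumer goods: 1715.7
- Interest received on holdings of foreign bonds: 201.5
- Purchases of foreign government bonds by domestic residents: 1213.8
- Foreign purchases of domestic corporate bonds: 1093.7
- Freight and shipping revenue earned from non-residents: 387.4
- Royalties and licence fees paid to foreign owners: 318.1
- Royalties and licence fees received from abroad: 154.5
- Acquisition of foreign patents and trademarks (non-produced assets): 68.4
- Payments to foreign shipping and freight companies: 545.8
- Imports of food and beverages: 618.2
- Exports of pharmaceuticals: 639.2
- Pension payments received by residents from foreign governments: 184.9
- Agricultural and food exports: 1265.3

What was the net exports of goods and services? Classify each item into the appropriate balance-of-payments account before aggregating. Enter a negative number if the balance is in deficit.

Goods: -1715.7 - 618.2 + 1265.3 + 639.2 = -429.4
Services: 154.5 - 318.1 - 545.8 + 387.4 = -322.0
Trade balance = -429.4 + (-322.0) = -751.4
(Excluded from the trade balance — financial account: acquisition of a foreign subsidiary by a resident firm (outward FDI) 625.5, purchases of foreign government bonds by domestic residents 1213.8, foreign purchases of domestic corporate bonds 1093.7; primary income: interest received on holdings of foreign bonds 201.5; capital account: acquisition of foreign patents and trademarks (non-produced assets) 68.4; secondary income: pension payments received by residents from foreign governments 184.9.)

-751.4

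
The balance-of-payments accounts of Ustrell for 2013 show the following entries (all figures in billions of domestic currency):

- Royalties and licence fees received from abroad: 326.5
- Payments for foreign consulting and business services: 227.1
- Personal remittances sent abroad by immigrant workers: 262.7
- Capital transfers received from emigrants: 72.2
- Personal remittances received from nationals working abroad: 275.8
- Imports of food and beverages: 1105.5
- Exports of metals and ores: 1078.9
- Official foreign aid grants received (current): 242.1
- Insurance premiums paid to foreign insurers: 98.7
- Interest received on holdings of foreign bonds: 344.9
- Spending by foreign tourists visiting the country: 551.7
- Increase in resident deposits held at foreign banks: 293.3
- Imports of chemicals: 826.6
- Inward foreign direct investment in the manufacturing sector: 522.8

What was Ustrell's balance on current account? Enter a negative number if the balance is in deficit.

299.3

Goods: -826.6 - 1105.5 + 1078.9 = -853.2
Services: 326.5 + 551.7 - 227.1 - 98.7 = 552.4
Primary income: 344.9
Secondary income: 275.8 + 242.1 - 262.7 = 255.2
Current account = (-853.2) + 552.4 + 344.9 + 255.2 = 299.3
(Excluded from the current account — capital account: capital transfers received from emigrants 72.2; financial account: increase in resident deposits held at foreign banks 293.3, inward foreign direct investment in the manufacturing sector 522.8.)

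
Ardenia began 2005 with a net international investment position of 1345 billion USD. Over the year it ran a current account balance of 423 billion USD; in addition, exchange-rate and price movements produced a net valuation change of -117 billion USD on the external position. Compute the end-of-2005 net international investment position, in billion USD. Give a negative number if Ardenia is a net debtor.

Change in NIIP = current account + net valuation change = 423 + (-117) = 306
End-of-year NIIP = 1345 + 306 = 1651

1651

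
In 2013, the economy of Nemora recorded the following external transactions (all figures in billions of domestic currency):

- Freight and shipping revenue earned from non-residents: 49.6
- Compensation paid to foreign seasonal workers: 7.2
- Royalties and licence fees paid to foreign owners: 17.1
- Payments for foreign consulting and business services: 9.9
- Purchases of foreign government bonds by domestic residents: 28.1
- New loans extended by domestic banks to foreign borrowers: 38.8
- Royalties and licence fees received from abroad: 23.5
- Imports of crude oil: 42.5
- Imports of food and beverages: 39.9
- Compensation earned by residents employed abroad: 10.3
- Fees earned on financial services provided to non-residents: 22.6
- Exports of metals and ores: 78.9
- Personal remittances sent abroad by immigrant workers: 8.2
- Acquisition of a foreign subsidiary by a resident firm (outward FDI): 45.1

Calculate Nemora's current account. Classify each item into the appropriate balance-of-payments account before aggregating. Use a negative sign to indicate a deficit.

60.1

Goods: -42.5 + 78.9 - 39.9 = -3.5
Services: 23.5 - 17.1 + 49.6 - 9.9 + 22.6 = 68.7
Primary income: 10.3 - 7.2 = 3.1
Secondary income: -8.2
Current account = (-3.5) + 68.7 + 3.1 + (-8.2) = 60.1
(Excluded from the current account — financial account: purchases of foreign government bonds by domestic residents 28.1, new loans extended by domestic banks to foreign borrowers 38.8, acquisition of a foreign subsidiary by a resident firm (outward FDI) 45.1.)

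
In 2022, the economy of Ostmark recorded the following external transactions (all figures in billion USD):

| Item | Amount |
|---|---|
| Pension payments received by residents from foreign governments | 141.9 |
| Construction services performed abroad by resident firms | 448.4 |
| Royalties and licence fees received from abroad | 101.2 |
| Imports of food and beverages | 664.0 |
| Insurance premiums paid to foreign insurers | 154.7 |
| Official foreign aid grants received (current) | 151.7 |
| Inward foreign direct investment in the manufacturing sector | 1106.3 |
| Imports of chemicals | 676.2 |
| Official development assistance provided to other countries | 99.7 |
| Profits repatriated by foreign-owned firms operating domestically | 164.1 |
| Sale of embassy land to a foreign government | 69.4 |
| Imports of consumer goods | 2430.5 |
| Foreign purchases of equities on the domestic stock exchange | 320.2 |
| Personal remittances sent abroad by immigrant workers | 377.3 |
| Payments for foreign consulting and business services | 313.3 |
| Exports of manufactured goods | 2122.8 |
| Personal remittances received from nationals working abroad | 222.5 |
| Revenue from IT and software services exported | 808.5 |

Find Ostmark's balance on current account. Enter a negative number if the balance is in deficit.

Goods: -676.2 + 2122.8 - 2430.5 - 664.0 = -1647.9
Services: -313.3 + 808.5 + 448.4 - 154.7 + 101.2 = 890.1
Primary income: -164.1
Secondary income: 222.5 - 99.7 + 141.9 - 377.3 + 151.7 = 39.1
Current account = (-1647.9) + 890.1 + (-164.1) + 39.1 = -882.8
(Excluded from the current account — financial account: inward foreign direct investment in the manufacturing sector 1106.3, foreign purchases of equities on the domestic stock exchange 320.2; capital account: sale of embassy land to a foreign government 69.4.)

-882.8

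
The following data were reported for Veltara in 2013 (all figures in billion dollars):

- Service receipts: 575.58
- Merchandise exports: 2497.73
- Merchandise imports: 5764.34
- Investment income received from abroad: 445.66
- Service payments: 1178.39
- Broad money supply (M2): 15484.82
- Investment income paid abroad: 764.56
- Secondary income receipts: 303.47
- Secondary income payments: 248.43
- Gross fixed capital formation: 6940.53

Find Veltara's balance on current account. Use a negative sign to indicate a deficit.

-4133.28

Goods balance = 2497.73 - 5764.34 = -3266.61
Services balance = 575.58 - 1178.39 = -602.81
Trade balance (goods + services) = -3266.61 + (-602.81) = -3869.42
Net primary income = 445.66 - 764.56 = -318.90
Net secondary income = 303.47 - 248.43 = 55.04
Current account = -3869.42 + (-318.90) + 55.04 = -4133.28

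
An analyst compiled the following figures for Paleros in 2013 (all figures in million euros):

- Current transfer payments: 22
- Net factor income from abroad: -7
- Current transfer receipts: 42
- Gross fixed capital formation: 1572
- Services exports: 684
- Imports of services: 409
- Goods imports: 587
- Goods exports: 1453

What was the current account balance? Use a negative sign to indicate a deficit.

Goods balance = 1453 - 587 = 866
Services balance = 684 - 409 = 275
Trade balance (goods + services) = 866 + 275 = 1141
Net primary income = -7
Net secondary income = 42 - 22 = 20
Current account = 1141 + (-7) + 20 = 1154

1154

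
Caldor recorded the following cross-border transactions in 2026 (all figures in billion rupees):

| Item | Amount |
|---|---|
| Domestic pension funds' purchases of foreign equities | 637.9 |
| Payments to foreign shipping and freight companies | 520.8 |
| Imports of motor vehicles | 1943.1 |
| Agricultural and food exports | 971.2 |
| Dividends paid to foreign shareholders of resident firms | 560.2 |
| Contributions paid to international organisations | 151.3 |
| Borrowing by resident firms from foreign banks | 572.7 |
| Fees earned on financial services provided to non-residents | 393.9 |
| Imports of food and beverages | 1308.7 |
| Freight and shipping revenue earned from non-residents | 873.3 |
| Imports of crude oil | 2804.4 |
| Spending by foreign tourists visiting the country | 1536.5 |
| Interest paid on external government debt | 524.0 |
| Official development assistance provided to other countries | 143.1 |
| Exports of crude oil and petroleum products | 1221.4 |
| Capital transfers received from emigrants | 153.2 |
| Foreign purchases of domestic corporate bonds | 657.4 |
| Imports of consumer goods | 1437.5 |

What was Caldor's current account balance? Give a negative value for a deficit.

Goods: -1943.1 - 2804.4 + 1221.4 - 1308.7 - 1437.5 + 971.2 = -5301.1
Services: 393.9 + 1536.5 + 873.3 - 520.8 = 2282.9
Primary income: -524.0 - 560.2 = -1084.2
Secondary income: -143.1 - 151.3 = -294.4
Current account = (-5301.1) + 2282.9 + (-1084.2) + (-294.4) = -4396.8
(Excluded from the current account — financial account: domestic pension funds' purchases of foreign equities 637.9, borrowing by resident firms from foreign banks 572.7, foreign purchases of domestic corporate bonds 657.4; capital account: capital transfers received from emigrants 153.2.)

-4396.8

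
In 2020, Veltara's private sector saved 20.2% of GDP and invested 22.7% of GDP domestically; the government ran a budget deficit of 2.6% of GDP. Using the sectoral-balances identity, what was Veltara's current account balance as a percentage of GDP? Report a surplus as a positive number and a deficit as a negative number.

By the sectoral-balances identity, CA = (S_private - I) + (T - G).
Private balance = 20.2 - 22.7 = -2.5
Government balance (T - G) = -2.6
CA = -2.5 + (-2.6) = -5.1

-5.1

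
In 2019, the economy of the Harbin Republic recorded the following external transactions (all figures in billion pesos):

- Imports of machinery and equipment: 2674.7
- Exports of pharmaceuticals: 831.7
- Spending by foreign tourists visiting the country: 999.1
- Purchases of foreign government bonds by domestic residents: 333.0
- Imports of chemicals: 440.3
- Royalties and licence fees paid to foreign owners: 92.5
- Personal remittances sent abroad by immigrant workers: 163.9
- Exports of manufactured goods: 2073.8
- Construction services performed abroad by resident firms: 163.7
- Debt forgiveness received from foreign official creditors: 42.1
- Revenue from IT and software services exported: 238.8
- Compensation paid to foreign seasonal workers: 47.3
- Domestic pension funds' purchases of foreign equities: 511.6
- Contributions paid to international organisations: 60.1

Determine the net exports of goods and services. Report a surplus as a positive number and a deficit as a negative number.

Goods: -440.3 + 2073.8 + 831.7 - 2674.7 = -209.5
Services: 238.8 - 92.5 + 163.7 + 999.1 = 1309.1
Trade balance = -209.5 + 1309.1 = 1099.6
(Excluded from the trade balance — financial account: purchases of foreign government bonds by domestic residents 333.0, domestic pension funds' purchases of foreign equities 511.6; secondary income: personal remittances sent abroad by immigrant workers 163.9, contributions paid to international organisations 60.1; capital account: debt forgiveness received from foreign official creditors 42.1; primary income: compensation paid to foreign seasonal workers 47.3.)

1099.6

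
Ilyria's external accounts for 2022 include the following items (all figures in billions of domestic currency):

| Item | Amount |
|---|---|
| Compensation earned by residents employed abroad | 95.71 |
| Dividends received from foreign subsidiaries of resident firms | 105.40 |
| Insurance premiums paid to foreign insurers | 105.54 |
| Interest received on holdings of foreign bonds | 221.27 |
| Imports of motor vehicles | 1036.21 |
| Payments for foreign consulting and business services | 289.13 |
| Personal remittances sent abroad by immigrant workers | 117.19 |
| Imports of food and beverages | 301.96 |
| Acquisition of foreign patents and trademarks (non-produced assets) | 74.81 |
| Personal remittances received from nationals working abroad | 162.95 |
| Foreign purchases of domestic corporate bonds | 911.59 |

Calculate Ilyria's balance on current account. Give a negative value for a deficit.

-1264.70

Goods: -301.96 - 1036.21 = -1338.17
Services: -289.13 - 105.54 = -394.67
Primary income: 221.27 + 105.40 + 95.71 = 422.38
Secondary income: 162.95 - 117.19 = 45.76
Current account = (-1338.17) + (-394.67) + 422.38 + 45.76 = -1264.70
(Excluded from the current account — capital account: acquisition of foreign patents and trademarks (non-produced assets) 74.81; financial account: foreign purchases of domestic corporate bonds 911.59.)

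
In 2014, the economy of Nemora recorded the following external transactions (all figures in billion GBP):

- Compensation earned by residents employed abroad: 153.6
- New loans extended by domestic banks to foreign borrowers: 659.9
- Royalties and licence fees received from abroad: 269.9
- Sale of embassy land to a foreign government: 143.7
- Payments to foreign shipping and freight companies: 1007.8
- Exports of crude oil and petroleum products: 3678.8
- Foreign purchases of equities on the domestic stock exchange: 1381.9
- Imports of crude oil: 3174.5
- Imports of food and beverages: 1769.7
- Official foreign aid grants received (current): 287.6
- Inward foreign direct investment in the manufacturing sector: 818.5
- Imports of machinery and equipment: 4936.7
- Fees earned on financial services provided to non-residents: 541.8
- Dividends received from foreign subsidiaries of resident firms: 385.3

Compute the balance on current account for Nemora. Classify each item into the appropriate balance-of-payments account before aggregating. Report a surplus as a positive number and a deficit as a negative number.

-5571.7

Goods: 3678.8 - 1769.7 - 4936.7 - 3174.5 = -6202.1
Services: -1007.8 + 269.9 + 541.8 = -196.1
Primary income: 153.6 + 385.3 = 538.9
Secondary income: 287.6
Current account = (-6202.1) + (-196.1) + 538.9 + 287.6 = -5571.7
(Excluded from the current account — financial account: new loans extended by domestic banks to foreign borrowers 659.9, foreign purchases of equities on the domestic stock exchange 1381.9, inward foreign direct investment in the manufacturing sector 818.5; capital account: sale of embassy land to a foreign government 143.7.)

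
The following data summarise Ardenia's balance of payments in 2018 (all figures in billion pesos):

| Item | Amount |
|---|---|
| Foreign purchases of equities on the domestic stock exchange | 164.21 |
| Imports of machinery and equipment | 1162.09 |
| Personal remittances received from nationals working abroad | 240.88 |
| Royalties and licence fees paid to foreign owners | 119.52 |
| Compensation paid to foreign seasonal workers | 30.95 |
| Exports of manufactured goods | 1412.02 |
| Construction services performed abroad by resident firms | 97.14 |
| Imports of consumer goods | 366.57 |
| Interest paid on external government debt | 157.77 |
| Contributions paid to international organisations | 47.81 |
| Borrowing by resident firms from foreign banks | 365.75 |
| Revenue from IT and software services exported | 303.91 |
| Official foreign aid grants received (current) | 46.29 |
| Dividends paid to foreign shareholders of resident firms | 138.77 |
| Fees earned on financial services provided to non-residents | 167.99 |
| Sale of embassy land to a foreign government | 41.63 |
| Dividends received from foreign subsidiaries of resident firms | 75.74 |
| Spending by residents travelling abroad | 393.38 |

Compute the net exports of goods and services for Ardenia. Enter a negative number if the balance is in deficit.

-60.50

Goods: -366.57 + 1412.02 - 1162.09 = -116.64
Services: 97.14 - 393.38 + 303.91 + 167.99 - 119.52 = 56.14
Trade balance = -116.64 + 56.14 = -60.50
(Excluded from the trade balance — financial account: foreign purchases of equities on the domestic stock exchange 164.21, borrowing by resident firms from foreign banks 365.75; secondary income: personal remittances received from nationals working abroad 240.88, contributions paid to international organisations 47.81, official foreign aid grants received (current) 46.29; primary income: compensation paid to foreign seasonal workers 30.95, interest paid on external government debt 157.77, dividends paid to foreign shareholders of resident firms 138.77, dividends received from foreign subsidiaries of resident firms 75.74; capital account: sale of embassy land to a foreign government 41.63.)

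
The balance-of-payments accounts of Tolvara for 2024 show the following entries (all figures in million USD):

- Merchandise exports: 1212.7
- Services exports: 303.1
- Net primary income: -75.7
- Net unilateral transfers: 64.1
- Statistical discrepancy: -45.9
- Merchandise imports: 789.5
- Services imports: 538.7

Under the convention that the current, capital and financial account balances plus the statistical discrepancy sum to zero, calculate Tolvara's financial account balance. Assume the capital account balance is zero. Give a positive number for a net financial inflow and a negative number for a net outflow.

-130.1

Goods balance = 1212.7 - 789.5 = 423.2
Services balance = 303.1 - 538.7 = -235.6
Trade balance (goods + services) = 423.2 + (-235.6) = 187.6
Net primary income = -75.7
Net secondary income = 64.1
Current account = 187.6 + (-75.7) + 64.1 = 176.0
Financial account = -(176.0 + (-45.9)) = -130.1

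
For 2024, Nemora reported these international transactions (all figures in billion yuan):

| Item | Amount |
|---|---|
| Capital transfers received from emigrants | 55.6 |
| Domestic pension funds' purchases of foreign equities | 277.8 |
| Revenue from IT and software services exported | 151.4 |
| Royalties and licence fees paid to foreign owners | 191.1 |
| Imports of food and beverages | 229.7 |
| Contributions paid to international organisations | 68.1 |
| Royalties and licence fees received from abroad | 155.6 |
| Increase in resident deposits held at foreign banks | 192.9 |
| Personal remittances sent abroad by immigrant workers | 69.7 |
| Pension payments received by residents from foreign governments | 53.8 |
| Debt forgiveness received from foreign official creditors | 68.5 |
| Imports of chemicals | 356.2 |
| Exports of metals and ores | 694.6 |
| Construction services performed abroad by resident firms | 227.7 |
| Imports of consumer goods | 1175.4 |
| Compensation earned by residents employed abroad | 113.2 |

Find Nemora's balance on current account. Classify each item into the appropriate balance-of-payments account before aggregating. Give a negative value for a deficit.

-693.9

Goods: -356.2 + 694.6 - 229.7 - 1175.4 = -1066.7
Services: 227.7 + 151.4 + 155.6 - 191.1 = 343.6
Primary income: 113.2
Secondary income: 53.8 - 69.7 - 68.1 = -84.0
Current account = (-1066.7) + 343.6 + 113.2 + (-84.0) = -693.9
(Excluded from the current account — capital account: capital transfers received from emigrants 55.6, debt forgiveness received from foreign official creditors 68.5; financial account: domestic pension funds' purchases of foreign equities 277.8, increase in resident deposits held at foreign banks 192.9.)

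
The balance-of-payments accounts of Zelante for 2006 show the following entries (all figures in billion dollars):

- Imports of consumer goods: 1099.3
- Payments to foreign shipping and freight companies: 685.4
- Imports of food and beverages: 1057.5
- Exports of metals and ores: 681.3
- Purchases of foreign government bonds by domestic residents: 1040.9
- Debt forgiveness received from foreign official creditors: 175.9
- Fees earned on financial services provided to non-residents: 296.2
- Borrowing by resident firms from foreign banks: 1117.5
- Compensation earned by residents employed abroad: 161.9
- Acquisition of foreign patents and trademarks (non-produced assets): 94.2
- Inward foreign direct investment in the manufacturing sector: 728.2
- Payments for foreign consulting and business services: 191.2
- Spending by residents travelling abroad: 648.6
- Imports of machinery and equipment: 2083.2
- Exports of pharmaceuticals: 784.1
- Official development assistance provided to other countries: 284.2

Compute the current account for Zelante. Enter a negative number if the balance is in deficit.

Goods: 784.1 - 1099.3 - 2083.2 + 681.3 - 1057.5 = -2774.6
Services: -685.4 - 648.6 + 296.2 - 191.2 = -1229.0
Primary income: 161.9
Secondary income: -284.2
Current account = (-2774.6) + (-1229.0) + 161.9 + (-284.2) = -4125.9
(Excluded from the current account — financial account: purchases of foreign government bonds by domestic residents 1040.9, borrowing by resident firms from foreign banks 1117.5, inward foreign direct investment in the manufacturing sector 728.2; capital account: debt forgiveness received from foreign official creditors 175.9, acquisition of foreign patents and trademarks (non-produced assets) 94.2.)

-4125.9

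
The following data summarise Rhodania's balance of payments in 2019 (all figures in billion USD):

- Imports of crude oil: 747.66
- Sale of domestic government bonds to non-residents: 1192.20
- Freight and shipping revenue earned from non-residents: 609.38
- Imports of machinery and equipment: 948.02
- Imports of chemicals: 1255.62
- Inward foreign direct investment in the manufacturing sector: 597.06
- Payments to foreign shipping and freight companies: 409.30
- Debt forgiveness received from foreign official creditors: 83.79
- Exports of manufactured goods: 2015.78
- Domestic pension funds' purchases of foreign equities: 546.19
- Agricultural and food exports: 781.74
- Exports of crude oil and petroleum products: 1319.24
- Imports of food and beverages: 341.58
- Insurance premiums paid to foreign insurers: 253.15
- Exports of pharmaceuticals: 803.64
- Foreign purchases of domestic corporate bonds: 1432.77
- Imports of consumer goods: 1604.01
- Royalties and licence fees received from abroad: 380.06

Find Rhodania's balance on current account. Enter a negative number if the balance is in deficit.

350.50

Goods: -341.58 - 948.02 + 1319.24 + 2015.78 - 1604.01 + 781.74 - 1255.62 - 747.66 + 803.64 = 23.51
Services: -253.15 + 380.06 + 609.38 - 409.30 = 326.99
Current account = 23.51 + 326.99 = 350.50
(Excluded from the current account — financial account: sale of domestic government bonds to non-residents 1192.20, inward foreign direct investment in the manufacturing sector 597.06, domestic pension funds' purchases of foreign equities 546.19, foreign purchases of domestic corporate bonds 1432.77; capital account: debt forgiveness received from foreign official creditors 83.79.)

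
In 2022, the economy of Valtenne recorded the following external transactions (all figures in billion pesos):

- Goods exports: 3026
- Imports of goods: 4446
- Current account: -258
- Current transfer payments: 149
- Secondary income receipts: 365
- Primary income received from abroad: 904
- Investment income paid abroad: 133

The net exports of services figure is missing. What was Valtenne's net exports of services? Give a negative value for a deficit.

175

Current account = goods balance + services balance + net primary income + net secondary income
Sum of the known components = -433
Net exports of services = CA - (known components) = -258 - (-433) = 175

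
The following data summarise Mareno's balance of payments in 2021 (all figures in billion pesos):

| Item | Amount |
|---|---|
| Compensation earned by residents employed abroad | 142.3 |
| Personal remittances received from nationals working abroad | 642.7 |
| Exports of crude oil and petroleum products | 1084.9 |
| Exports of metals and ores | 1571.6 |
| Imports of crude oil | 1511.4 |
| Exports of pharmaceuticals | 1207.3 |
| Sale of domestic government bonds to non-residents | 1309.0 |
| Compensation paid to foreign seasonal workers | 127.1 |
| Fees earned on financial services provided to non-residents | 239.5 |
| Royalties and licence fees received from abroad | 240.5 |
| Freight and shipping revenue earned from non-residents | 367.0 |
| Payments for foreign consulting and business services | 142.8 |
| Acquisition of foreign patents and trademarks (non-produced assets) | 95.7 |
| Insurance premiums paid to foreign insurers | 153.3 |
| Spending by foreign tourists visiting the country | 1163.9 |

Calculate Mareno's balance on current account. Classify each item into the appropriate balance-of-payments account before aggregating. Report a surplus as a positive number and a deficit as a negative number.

4725.1

Goods: 1207.3 + 1084.9 - 1511.4 + 1571.6 = 2352.4
Services: 240.5 + 1163.9 + 239.5 + 367.0 - 153.3 - 142.8 = 1714.8
Primary income: -127.1 + 142.3 = 15.2
Secondary income: 642.7
Current account = 2352.4 + 1714.8 + 15.2 + 642.7 = 4725.1
(Excluded from the current account — financial account: sale of domestic government bonds to non-residents 1309.0; capital account: acquisition of foreign patents and trademarks (non-produced assets) 95.7.)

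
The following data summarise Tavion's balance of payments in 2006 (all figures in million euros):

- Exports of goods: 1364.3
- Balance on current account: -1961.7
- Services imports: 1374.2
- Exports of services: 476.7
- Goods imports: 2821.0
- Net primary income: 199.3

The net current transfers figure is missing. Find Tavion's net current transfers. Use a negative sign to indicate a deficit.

193.2

Current account = goods balance + services balance + net primary income + net secondary income
Sum of the known components = -2154.9
Net current transfers = CA - (known components) = -1961.7 - (-2154.9) = 193.2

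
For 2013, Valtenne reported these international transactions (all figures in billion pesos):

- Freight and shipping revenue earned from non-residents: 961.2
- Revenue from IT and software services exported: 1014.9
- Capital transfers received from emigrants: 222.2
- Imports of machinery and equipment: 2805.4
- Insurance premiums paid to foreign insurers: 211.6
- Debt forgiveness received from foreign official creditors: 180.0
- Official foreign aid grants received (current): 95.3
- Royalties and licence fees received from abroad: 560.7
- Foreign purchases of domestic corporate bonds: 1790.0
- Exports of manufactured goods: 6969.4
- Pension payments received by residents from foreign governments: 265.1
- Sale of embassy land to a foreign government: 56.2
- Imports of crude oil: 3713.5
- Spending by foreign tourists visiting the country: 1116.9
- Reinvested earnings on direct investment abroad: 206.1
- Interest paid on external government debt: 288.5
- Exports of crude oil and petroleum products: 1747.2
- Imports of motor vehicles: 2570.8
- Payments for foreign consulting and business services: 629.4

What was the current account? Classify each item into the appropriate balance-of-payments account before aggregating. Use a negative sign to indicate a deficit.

Goods: -2570.8 - 3713.5 - 2805.4 + 6969.4 + 1747.2 = -373.1
Services: -211.6 - 629.4 + 961.2 + 1116.9 + 1014.9 + 560.7 = 2812.7
Primary income: -288.5 + 206.1 = -82.4
Secondary income: 95.3 + 265.1 = 360.4
Current account = (-373.1) + 2812.7 + (-82.4) + 360.4 = 2717.6
(Excluded from the current account — capital account: capital transfers received from emigrants 222.2, debt forgiveness received from foreign official creditors 180.0, sale of embassy land to a foreign government 56.2; financial account: foreign purchases of domestic corporate bonds 1790.0.)

2717.6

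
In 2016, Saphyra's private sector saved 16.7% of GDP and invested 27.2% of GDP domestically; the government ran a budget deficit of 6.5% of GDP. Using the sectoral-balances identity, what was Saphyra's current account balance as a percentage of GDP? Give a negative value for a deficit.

By the sectoral-balances identity, CA = (S_private - I) + (T - G).
Private balance = 16.7 - 27.2 = -10.5
Government balance (T - G) = -6.5
CA = -10.5 + (-6.5) = -17.0

-17.0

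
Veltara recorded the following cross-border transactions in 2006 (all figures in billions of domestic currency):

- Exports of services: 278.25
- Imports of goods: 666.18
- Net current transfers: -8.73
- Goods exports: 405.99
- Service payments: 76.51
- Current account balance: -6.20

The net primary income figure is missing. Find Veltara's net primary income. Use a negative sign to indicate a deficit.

Current account = goods balance + services balance + net primary income + net secondary income
Sum of the known components = -67.18
Net primary income = CA - (known components) = -6.20 - (-67.18) = 60.98

60.98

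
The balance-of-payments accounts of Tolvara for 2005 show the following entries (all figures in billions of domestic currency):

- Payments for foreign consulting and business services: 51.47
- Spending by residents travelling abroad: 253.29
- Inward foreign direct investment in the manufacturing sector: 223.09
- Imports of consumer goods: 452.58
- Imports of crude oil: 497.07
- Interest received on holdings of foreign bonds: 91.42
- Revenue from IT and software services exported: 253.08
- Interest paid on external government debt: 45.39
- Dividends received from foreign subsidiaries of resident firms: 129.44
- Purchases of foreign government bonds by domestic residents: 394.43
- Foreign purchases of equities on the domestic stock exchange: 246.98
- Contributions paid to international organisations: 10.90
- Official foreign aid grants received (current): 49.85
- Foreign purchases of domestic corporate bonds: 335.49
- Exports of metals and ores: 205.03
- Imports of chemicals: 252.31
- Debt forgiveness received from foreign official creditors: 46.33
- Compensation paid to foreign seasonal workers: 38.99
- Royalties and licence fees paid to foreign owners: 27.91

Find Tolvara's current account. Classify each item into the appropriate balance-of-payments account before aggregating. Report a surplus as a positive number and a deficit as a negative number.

Goods: -497.07 - 252.31 - 452.58 + 205.03 = -996.93
Services: -27.91 - 253.29 - 51.47 + 253.08 = -79.59
Primary income: -45.39 - 38.99 + 129.44 + 91.42 = 136.48
Secondary income: -10.90 + 49.85 = 38.95
Current account = (-996.93) + (-79.59) + 136.48 + 38.95 = -901.09
(Excluded from the current account — financial account: inward foreign direct investment in the manufacturing sector 223.09, purchases of foreign government bonds by domestic residents 394.43, foreign purchases of equities on the domestic stock exchange 246.98, foreign purchases of domestic corporate bonds 335.49; capital account: debt forgiveness received from foreign official creditors 46.33.)

-901.09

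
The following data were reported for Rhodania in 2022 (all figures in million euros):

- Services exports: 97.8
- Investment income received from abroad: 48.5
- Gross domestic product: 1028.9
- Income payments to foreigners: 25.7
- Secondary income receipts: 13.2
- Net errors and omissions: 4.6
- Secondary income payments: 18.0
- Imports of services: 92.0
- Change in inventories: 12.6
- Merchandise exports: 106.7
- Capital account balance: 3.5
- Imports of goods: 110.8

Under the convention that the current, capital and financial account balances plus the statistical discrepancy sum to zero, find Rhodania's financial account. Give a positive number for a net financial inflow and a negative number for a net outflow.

Goods balance = 106.7 - 110.8 = -4.1
Services balance = 97.8 - 92.0 = 5.8
Trade balance (goods + services) = -4.1 + 5.8 = 1.7
Net primary income = 48.5 - 25.7 = 22.8
Net secondary income = 13.2 - 18.0 = -4.8
Current account = 1.7 + 22.8 + (-4.8) = 19.7
Financial account = -(19.7 + 3.5 + 4.6) = -27.8

-27.8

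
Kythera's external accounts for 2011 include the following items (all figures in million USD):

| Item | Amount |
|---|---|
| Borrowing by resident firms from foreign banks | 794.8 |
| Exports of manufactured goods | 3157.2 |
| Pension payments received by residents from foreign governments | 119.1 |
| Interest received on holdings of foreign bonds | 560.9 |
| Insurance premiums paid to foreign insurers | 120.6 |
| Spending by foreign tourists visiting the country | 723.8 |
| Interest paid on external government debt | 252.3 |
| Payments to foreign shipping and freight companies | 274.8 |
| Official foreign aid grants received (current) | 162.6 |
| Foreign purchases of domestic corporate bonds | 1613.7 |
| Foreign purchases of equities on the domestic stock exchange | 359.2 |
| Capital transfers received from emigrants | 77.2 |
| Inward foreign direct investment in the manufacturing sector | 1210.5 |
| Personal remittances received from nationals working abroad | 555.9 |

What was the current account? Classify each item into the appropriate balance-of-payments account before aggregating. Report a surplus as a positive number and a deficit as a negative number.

4631.8

Goods: 3157.2
Services: 723.8 - 274.8 - 120.6 = 328.4
Primary income: -252.3 + 560.9 = 308.6
Secondary income: 119.1 + 162.6 + 555.9 = 837.6
Current account = 3157.2 + 328.4 + 308.6 + 837.6 = 4631.8
(Excluded from the current account — financial account: borrowing by resident firms from foreign banks 794.8, foreign purchases of domestic corporate bonds 1613.7, foreign purchases of equities on the domestic stock exchange 359.2, inward foreign direct investment in the manufacturing sector 1210.5; capital account: capital transfers received from emigrants 77.2.)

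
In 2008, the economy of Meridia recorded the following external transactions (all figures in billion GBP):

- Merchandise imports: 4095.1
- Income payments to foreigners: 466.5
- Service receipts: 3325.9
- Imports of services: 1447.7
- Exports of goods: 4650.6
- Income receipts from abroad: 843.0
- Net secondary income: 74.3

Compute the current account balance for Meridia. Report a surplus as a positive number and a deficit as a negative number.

Goods balance = 4650.6 - 4095.1 = 555.5
Services balance = 3325.9 - 1447.7 = 1878.2
Trade balance (goods + services) = 555.5 + 1878.2 = 2433.7
Net primary income = 843.0 - 466.5 = 376.5
Net secondary income = 74.3
Current account = 2433.7 + 376.5 + 74.3 = 2884.5

2884.5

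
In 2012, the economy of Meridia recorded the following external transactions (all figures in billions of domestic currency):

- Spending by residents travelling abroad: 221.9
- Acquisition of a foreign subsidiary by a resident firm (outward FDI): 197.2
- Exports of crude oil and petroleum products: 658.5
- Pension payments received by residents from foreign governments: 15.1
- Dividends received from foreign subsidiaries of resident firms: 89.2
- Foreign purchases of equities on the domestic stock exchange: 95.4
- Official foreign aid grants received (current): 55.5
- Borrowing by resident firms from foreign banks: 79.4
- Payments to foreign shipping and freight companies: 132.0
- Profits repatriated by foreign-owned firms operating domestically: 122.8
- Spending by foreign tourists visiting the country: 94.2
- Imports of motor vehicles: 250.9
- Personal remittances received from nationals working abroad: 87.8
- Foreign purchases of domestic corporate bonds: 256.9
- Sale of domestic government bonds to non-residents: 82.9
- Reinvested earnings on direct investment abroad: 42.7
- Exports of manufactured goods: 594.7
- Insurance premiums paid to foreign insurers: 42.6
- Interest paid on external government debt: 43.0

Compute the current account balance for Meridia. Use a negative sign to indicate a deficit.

824.5

Goods: 594.7 + 658.5 - 250.9 = 1002.3
Services: -42.6 - 221.9 - 132.0 + 94.2 = -302.3
Primary income: -122.8 + 42.7 + 89.2 - 43.0 = -33.9
Secondary income: 55.5 + 15.1 + 87.8 = 158.4
Current account = 1002.3 + (-302.3) + (-33.9) + 158.4 = 824.5
(Excluded from the current account — financial account: acquisition of a foreign subsidiary by a resident firm (outward FDI) 197.2, foreign purchases of equities on the domestic stock exchange 95.4, borrowing by resident firms from foreign banks 79.4, foreign purchases of domestic corporate bonds 256.9, sale of domestic government bonds to non-residents 82.9.)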